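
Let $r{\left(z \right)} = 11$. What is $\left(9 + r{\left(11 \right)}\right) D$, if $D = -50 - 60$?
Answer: $-2200$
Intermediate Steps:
$D = -110$ ($D = -50 - 60 = -110$)
$\left(9 + r{\left(11 \right)}\right) D = \left(9 + 11\right) \left(-110\right) = 20 \left(-110\right) = -2200$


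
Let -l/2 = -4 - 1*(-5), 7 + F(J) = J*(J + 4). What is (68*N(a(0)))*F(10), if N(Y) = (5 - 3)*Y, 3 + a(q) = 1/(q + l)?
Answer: -63308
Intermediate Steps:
F(J) = -7 + J*(4 + J) (F(J) = -7 + J*(J + 4) = -7 + J*(4 + J))
l = -2 (l = -2*(-4 - 1*(-5)) = -2*(-4 + 5) = -2*1 = -2)
a(q) = -3 + 1/(-2 + q) (a(q) = -3 + 1/(q - 2) = -3 + 1/(-2 + q))
N(Y) = 2*Y
(68*N(a(0)))*F(10) = (68*(2*((7 - 3*0)/(-2 + 0))))*(-7 + 10**2 + 4*10) = (68*(2*((7 + 0)/(-2))))*(-7 + 100 + 40) = (68*(2*(-1/2*7)))*133 = (68*(2*(-7/2)))*133 = (68*(-7))*133 = -476*133 = -63308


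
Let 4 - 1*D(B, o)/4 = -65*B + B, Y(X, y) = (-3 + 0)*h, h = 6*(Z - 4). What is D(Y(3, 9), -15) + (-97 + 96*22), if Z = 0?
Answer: 20463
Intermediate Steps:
h = -24 (h = 6*(0 - 4) = 6*(-4) = -24)
Y(X, y) = 72 (Y(X, y) = (-3 + 0)*(-24) = -3*(-24) = 72)
D(B, o) = 16 + 256*B (D(B, o) = 16 - 4*(-65*B + B) = 16 - (-256)*B = 16 + 256*B)
D(Y(3, 9), -15) + (-97 + 96*22) = (16 + 256*72) + (-97 + 96*22) = (16 + 18432) + (-97 + 2112) = 18448 + 2015 = 20463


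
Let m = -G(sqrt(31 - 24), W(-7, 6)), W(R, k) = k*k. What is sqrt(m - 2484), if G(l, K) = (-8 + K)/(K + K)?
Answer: I*sqrt(89438)/6 ≈ 49.844*I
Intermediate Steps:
W(R, k) = k**2
G(l, K) = (-8 + K)/(2*K) (G(l, K) = (-8 + K)/((2*K)) = (-8 + K)*(1/(2*K)) = (-8 + K)/(2*K))
m = -7/18 (m = -(-8 + 6**2)/(2*(6**2)) = -(-8 + 36)/(2*36) = -28/(2*36) = -1*7/18 = -7/18 ≈ -0.38889)
sqrt(m - 2484) = sqrt(-7/18 - 2484) = sqrt(-44719/18) = I*sqrt(89438)/6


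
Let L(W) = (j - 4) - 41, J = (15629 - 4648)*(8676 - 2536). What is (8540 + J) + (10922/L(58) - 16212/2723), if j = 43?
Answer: 26228874675/389 ≈ 6.7426e+7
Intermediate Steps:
J = 67423340 (J = 10981*6140 = 67423340)
L(W) = -2 (L(W) = (43 - 4) - 41 = 39 - 41 = -2)
(8540 + J) + (10922/L(58) - 16212/2723) = (8540 + 67423340) + (10922/(-2) - 16212/2723) = 67431880 + (10922*(-½) - 16212*1/2723) = 67431880 + (-5461 - 2316/389) = 67431880 - 2126645/389 = 26228874675/389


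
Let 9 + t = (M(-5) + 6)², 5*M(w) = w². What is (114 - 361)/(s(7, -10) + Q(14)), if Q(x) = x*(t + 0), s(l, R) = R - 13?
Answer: -247/1545 ≈ -0.15987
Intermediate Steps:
M(w) = w²/5
t = 112 (t = -9 + ((⅕)*(-5)² + 6)² = -9 + ((⅕)*25 + 6)² = -9 + (5 + 6)² = -9 + 11² = -9 + 121 = 112)
s(l, R) = -13 + R
Q(x) = 112*x (Q(x) = x*(112 + 0) = x*112 = 112*x)
(114 - 361)/(s(7, -10) + Q(14)) = (114 - 361)/((-13 - 10) + 112*14) = -247/(-23 + 1568) = -247/1545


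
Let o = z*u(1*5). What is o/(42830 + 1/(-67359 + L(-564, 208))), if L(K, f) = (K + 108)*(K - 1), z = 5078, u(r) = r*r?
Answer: 24156172950/8149735231 ≈ 2.9640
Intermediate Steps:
u(r) = r²
L(K, f) = (-1 + K)*(108 + K) (L(K, f) = (108 + K)*(-1 + K) = (-1 + K)*(108 + K))
o = 126950 (o = 5078*(1*5)² = 5078*5² = 5078*25 = 126950)
o/(42830 + 1/(-67359 + L(-564, 208))) = 126950/(42830 + 1/(-67359 + (-108 + (-564)² + 107*(-564)))) = 126950/(42830 + 1/(-67359 + (-108 + 318096 - 60348))) = 126950/(42830 + 1/(-67359 + 257640)) = 126950/(42830 + 1/190281) = 126950/(8149735231/190281) = 126950*(190281/8149735231) = 24156172950/8149735231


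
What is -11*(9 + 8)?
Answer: -187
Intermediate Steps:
-11*(9 + 8) = -11*17 = -187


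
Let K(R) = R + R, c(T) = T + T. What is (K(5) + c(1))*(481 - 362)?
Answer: 1428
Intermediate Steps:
c(T) = 2*T
K(R) = 2*R
(K(5) + c(1))*(481 - 362) = (2*5 + 2*1)*(481 - 362) = (10 + 2)*119 = 12*119 = 1428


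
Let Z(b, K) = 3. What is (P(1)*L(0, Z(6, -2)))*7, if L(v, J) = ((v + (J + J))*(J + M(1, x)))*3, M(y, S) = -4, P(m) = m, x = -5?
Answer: -126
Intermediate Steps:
L(v, J) = 3*(-4 + J)*(v + 2*J) (L(v, J) = ((v + (J + J))*(J - 4))*3 = ((v + 2*J)*(-4 + J))*3 = ((-4 + J)*(v + 2*J))*3 = 3*(-4 + J)*(v + 2*J))
(P(1)*L(0, Z(6, -2)))*7 = (1*(-24*3 - 12*0 + 6*3² + 3*3*0))*7 = (1*(-72 + 0 + 6*9 + 0))*7 = (1*(-72 + 0 + 54 + 0))*7 = (1*(-18))*7 = -18*7 = -126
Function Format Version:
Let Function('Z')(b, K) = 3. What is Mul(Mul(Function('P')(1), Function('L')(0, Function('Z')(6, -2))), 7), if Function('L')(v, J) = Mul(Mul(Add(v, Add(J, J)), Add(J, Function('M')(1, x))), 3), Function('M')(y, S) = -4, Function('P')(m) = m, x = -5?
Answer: -126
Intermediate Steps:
Function('L')(v, J) = Mul(3, Add(-4, J), Add(v, Mul(2, J))) (Function('L')(v, J) = Mul(Mul(Add(v, Add(J, J)), Add(J, -4)), 3) = Mul(Mul(Add(v, Mul(2, J)), Add(-4, J)), 3) = Mul(Mul(Add(-4, J), Add(v, Mul(2, J))), 3) = Mul(3, Add(-4, J), Add(v, Mul(2, J))))
Mul(Mul(Function('P')(1), Function('L')(0, Function('Z')(6, -2))), 7) = Mul(Mul(1, Add(Mul(-24, 3), Mul(-12, 0), Mul(6, Pow(3, 2)), Mul(3, 3, 0))), 7) = Mul(Mul(1, Add(-72, 0, Mul(6, 9), 0)), 7) = Mul(Mul(1, Add(-72, 0, 54, 0)), 7) = Mul(Mul(1, -18), 7) = Mul(-18, 7) = -126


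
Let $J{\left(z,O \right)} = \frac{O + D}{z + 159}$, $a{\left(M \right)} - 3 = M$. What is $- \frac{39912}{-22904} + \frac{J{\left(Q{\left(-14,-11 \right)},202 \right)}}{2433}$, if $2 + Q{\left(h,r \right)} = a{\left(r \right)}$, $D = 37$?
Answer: $\frac{1809281570}{1037886171} \approx 1.7432$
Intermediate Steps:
$a{\left(M \right)} = 3 + M$
$Q{\left(h,r \right)} = 1 + r$ ($Q{\left(h,r \right)} = -2 + \left(3 + r\right) = 1 + r$)
$J{\left(z,O \right)} = \frac{37 + O}{159 + z}$ ($J{\left(z,O \right)} = \frac{O + 37}{z + 159} = \frac{37 + O}{159 + z}$)
$- \frac{39912}{-22904} + \frac{J{\left(Q{\left(-14,-11 \right)},202 \right)}}{2433} = - \frac{39912}{-22904} + \frac{\frac{1}{159 + \left(1 - 11\right)} \left(37 + 202\right)}{2433} = \left(-39912\right) \left(- \frac{1}{22904}\right) + \frac{1}{159 - 10} \cdot 239 \cdot \frac{1}{2433} = \frac{4989}{2863} + \frac{1}{149} \cdot 239 \cdot \frac{1}{2433} = \frac{4989}{2863} + \frac{239}{149} \cdot \frac{1}{2433} = \frac{4989}{2863} + \frac{239}{362517} = \frac{1809281570}{1037886171}$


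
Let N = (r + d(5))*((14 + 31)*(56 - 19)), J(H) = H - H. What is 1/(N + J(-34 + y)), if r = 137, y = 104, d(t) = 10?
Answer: 1/244755 ≈ 4.0857e-6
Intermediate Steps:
J(H) = 0
N = 244755 (N = (137 + 10)*((14 + 31)*(56 - 19)) = 147*(45*37) = 147*1665 = 244755)
1/(N + J(-34 + y)) = 1/(244755 + 0) = 1/244755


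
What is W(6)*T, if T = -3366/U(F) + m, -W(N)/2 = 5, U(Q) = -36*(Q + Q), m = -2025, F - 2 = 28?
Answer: 242813/12 ≈ 20234.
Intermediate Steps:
F = 30 (F = 2 + 28 = 30)
U(Q) = -72*Q
W(N) = -10 (W(N) = -2*5 = -10)
T = -242813/120 (T = -3366/((-72*30)) - 2025 = -3366/(-2160) - 2025 = -3366*(-1/2160) - 2025 = 187/120 - 2025 = -242813/120 ≈ -2023.4)
W(6)*T = -10*(-242813/120) = 242813/12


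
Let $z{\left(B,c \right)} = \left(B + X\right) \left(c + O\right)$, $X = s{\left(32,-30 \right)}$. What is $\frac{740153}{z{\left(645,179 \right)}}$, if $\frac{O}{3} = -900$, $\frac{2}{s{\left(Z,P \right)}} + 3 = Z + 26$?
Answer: $- \frac{40708415}{89437517} \approx -0.45516$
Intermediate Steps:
$s{\left(Z,P \right)} = \frac{2}{23 + Z}$ ($s{\left(Z,P \right)} = \frac{2}{-3 + \left(Z + 26\right)} = \frac{2}{-3 + \left(26 + Z\right)} = \frac{2}{23 + Z}$)
$X = \frac{2}{55}$ ($X = \frac{2}{23 + 32} = \frac{2}{55} \approx 0.036364$)
$O = -2700$ ($O = 3 \left(-900\right) = -2700$)
$z{\left(B,c \right)} = \left(-2700 + c\right) \left(\frac{2}{55} + B\right)$ ($z{\left(B,c \right)} = \left(B + \frac{2}{55}\right) \left(c - 2700\right) = \left(\frac{2}{55} + B\right) \left(-2700 + c\right) = \left(-2700 + c\right) \left(\frac{2}{55} + B\right)$)
$\frac{740153}{z{\left(645,179 \right)}} = \frac{740153}{- \frac{1080}{11} - 1741500 + \frac{2}{55} \cdot 179 + 645 \cdot 179} = \frac{740153}{- \frac{1080}{11} - 1741500 + \frac{358}{55} + 115455} = \frac{740153}{- \frac{89437517}{55}} = 740153 \left(- \frac{55}{89437517}\right) = - \frac{40708415}{89437517}$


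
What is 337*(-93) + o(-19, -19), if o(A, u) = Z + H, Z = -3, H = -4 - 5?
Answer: -31353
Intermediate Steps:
H = -9
o(A, u) = -12 (o(A, u) = -3 - 9 = -12)
337*(-93) + o(-19, -19) = 337*(-93) - 12 = -31341 - 12 = -31353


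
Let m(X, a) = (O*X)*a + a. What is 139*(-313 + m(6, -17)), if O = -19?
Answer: 223512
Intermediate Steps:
m(X, a) = a - 19*X*a (m(X, a) = (-19*X)*a + a = -19*X*a + a = a - 19*X*a)
139*(-313 + m(6, -17)) = 139*(-313 - 17*(1 - 19*6)) = 139*(-313 - 17*(1 - 114)) = 139*(-313 - 17*(-113)) = 139*(-313 + 1921) = 139*1608 = 223512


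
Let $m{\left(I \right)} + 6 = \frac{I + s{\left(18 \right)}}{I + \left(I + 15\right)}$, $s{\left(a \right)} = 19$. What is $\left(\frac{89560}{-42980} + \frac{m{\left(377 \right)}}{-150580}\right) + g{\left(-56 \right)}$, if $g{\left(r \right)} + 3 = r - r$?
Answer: $- \frac{632531227009}{124422823490} \approx -5.0837$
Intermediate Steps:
$m{\left(I \right)} = -6 + \frac{19 + I}{15 + 2 I}$ ($m{\left(I \right)} = -6 + \frac{I + 19}{I + \left(I + 15\right)} = -6 + \frac{19 + I}{I + \left(15 + I\right)} = -6 + \frac{19 + I}{15 + 2 I}$)
$g{\left(r \right)} = -3$ ($g{\left(r \right)} = -3 + \left(r - r\right) = -3 + 0 = -3$)
$\left(\frac{89560}{-42980} + \frac{m{\left(377 \right)}}{-150580}\right) + g{\left(-56 \right)} = \left(\frac{89560}{-42980} + \frac{\frac{1}{15 + 2 \cdot 377} \left(-71 - 4147\right)}{-150580}\right) - 3 = \left(89560 \left(- \frac{1}{42980}\right) + \frac{-71 - 4147}{15 + 754} \left(- \frac{1}{150580}\right)\right) - 3 = \left(- \frac{4478}{2149} + \frac{1}{769} \left(-4218\right) \left(- \frac{1}{150580}\right)\right) - 3 = \left(- \frac{4478}{2149} - - \frac{2109}{57898010}\right) - 3 = \left(- \frac{4478}{2149} + \frac{2109}{57898010}\right) - 3 = - \frac{259262756539}{124422823490} - 3 = - \frac{632531227009}{124422823490}$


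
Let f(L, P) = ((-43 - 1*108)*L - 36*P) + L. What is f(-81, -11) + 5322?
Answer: 17868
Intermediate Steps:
f(L, P) = -150*L - 36*P (f(L, P) = ((-43 - 108)*L - 36*P) + L = (-151*L - 36*P) + L = -150*L - 36*P)
f(-81, -11) + 5322 = (-150*(-81) - 36*(-11)) + 5322 = (12150 + 396) + 5322 = 12546 + 5322 = 17868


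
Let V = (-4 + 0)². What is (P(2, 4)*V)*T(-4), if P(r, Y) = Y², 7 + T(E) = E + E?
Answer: -3840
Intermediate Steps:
T(E) = -7 + 2*E (T(E) = -7 + (E + E) = -7 + 2*E)
V = 16 (V = (-4)² = 16)
(P(2, 4)*V)*T(-4) = (4²*16)*(-7 + 2*(-4)) = (16*16)*(-7 - 8) = 256*(-15) = -3840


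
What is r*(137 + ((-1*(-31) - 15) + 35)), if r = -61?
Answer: -11468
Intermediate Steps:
r*(137 + ((-1*(-31) - 15) + 35)) = -61*(137 + ((-1*(-31) - 15) + 35)) = -61*(137 + ((31 - 15) + 35)) = -61*(137 + (16 + 35)) = -61*(137 + 51) = -61*188 = -11468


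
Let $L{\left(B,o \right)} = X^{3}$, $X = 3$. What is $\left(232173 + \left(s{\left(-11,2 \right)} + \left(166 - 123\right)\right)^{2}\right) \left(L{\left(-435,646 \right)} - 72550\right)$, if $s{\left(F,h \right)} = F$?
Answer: $-16912146031$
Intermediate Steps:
$L{\left(B,o \right)} = 27$ ($L{\left(B,o \right)} = 3^{3} = 27$)
$\left(232173 + \left(s{\left(-11,2 \right)} + \left(166 - 123\right)\right)^{2}\right) \left(L{\left(-435,646 \right)} - 72550\right) = \left(232173 + \left(-11 + \left(166 - 123\right)\right)^{2}\right) \left(27 - 72550\right) = \left(232173 + \left(-11 + \left(166 - 123\right)\right)^{2}\right) \left(-72523\right) = \left(232173 + \left(-11 + 43\right)^{2}\right) \left(-72523\right) = \left(232173 + 32^{2}\right) \left(-72523\right) = \left(232173 + 1024\right) \left(-72523\right) = 233197 \left(-72523\right) = -16912146031$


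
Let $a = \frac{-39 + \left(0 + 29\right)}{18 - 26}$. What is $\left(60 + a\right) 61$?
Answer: $\frac{14945}{4} \approx 3736.3$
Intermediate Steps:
$a = \frac{5}{4}$ ($a = \frac{-39 + 29}{-8} = \left(-10\right) \left(- \frac{1}{8}\right) = \frac{5}{4} \approx 1.25$)
$\left(60 + a\right) 61 = \left(60 + \frac{5}{4}\right) 61 = \frac{245}{4} \cdot 61 = \frac{14945}{4}$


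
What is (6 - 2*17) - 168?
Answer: -196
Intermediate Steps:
(6 - 2*17) - 168 = (6 - 34) - 168 = -28 - 168 = -196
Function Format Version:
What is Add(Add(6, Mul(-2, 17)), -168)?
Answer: -196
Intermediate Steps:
Add(Add(6, Mul(-2, 17)), -168) = Add(Add(6, -34), -168) = Add(-28, -168) = -196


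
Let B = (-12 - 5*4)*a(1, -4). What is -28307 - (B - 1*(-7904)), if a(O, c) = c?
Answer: -36339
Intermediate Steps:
B = 128 (B = (-12 - 5*4)*(-4) = (-12 - 20)*(-4) = -32*(-4) = 128)
-28307 - (B - 1*(-7904)) = -28307 - (128 - 1*(-7904)) = -28307 - (128 + 7904) = -28307 - 1*8032 = -28307 - 8032 = -36339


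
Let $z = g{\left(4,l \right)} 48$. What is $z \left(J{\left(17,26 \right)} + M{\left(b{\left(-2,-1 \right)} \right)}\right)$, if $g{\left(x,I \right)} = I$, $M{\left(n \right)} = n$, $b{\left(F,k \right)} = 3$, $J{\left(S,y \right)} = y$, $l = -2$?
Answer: $-2784$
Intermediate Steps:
$z = -96$ ($z = \left(-2\right) 48 = -96$)
$z \left(J{\left(17,26 \right)} + M{\left(b{\left(-2,-1 \right)} \right)}\right) = - 96 \left(26 + 3\right) = \left(-96\right) 29 = -2784$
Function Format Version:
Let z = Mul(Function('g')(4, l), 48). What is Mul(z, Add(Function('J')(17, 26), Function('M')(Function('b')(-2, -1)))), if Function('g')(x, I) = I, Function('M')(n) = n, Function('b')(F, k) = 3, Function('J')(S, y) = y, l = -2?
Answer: -2784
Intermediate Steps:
z = -96 (z = Mul(-2, 48) = -96)
Mul(z, Add(Function('J')(17, 26), Function('M')(Function('b')(-2, -1)))) = Mul(-96, Add(26, 3)) = Mul(-96, 29) = -2784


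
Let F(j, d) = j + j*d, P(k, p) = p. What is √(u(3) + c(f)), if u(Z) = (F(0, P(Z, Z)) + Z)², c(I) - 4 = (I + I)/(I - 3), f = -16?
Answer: 3*√589/19 ≈ 3.8320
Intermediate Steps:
F(j, d) = j + d*j
c(I) = 4 + 2*I/(-3 + I) (c(I) = 4 + (I + I)/(I - 3) = 4 + (2*I)/(-3 + I) = 4 + 2*I/(-3 + I))
u(Z) = Z² (u(Z) = (0*(1 + Z) + Z)² = (0 + Z)² = Z²)
√(u(3) + c(f)) = √(3² + 6*(-2 - 16)/(-3 - 16)) = √(9 + 6*(-18)/(-19)) = √(9 + 6*(-1/19)*(-18)) = √(9 + 108/19) = √(279/19) = 3*√589/19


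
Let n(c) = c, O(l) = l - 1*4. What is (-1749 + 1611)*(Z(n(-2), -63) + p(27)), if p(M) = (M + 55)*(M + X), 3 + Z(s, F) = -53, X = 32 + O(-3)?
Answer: -580704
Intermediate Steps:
O(l) = -4 + l (O(l) = l - 4 = -4 + l)
X = 25 (X = 32 + (-4 - 3) = 32 - 7 = 25)
Z(s, F) = -56 (Z(s, F) = -3 - 53 = -56)
p(M) = (25 + M)*(55 + M) (p(M) = (M + 55)*(M + 25) = (55 + M)*(25 + M) = (25 + M)*(55 + M))
(-1749 + 1611)*(Z(n(-2), -63) + p(27)) = (-1749 + 1611)*(-56 + (1375 + 27**2 + 80*27)) = -138*(-56 + (1375 + 729 + 2160)) = -138*(-56 + 4264) = -138*4208 = -580704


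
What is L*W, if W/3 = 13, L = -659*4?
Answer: -102804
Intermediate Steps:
L = -2636 (L = -659*4 = -2636)
W = 39 (W = 3*13 = 39)
L*W = -2636*39 = -102804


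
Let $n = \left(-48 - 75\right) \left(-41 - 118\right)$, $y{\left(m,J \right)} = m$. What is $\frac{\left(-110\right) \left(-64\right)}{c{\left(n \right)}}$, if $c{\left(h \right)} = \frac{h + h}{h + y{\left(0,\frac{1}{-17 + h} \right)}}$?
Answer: $3520$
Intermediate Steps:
$n = 19557$ ($n = \left(-123\right) \left(-159\right) = 19557$)
$c{\left(h \right)} = 2$ ($c{\left(h \right)} = \frac{h + h}{h + 0} = \frac{2 h}{h} = 2$)
$\frac{\left(-110\right) \left(-64\right)}{c{\left(n \right)}} = \frac{\left(-110\right) \left(-64\right)}{2} = 7040 \cdot \frac{1}{2} = 3520$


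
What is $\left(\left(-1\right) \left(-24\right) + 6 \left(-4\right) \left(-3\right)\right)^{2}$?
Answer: $9216$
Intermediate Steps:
$\left(\left(-1\right) \left(-24\right) + 6 \left(-4\right) \left(-3\right)\right)^{2} = \left(24 - -72\right)^{2} = \left(24 + 72\right)^{2} = 96^{2} = 9216$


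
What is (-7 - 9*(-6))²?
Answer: 2209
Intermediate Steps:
(-7 - 9*(-6))² = (-7 + 54)² = 47² = 2209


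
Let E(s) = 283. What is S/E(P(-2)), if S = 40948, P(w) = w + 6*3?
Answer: 40948/283 ≈ 144.69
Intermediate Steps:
P(w) = 18 + w (P(w) = w + 18 = 18 + w)
S/E(P(-2)) = 40948/283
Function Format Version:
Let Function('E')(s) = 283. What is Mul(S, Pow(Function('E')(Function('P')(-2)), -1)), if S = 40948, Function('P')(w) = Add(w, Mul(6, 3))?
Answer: Rational(40948, 283) ≈ 144.69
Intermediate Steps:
Function('P')(w) = Add(18, w) (Function('P')(w) = Add(w, 18) = Add(18, w))
Mul(S, Pow(Function('E')(Function('P')(-2)), -1)) = Mul(40948, Pow(283, -1)) = Mul(40948, Rational(1, 283)) = Rational(40948, 283)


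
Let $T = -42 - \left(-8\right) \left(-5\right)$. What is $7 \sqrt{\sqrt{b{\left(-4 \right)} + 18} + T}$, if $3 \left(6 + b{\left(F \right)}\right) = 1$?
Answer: $\frac{7 \sqrt{-738 + 3 \sqrt{111}}}{3} \approx 62.015 i$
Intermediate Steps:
$b{\left(F \right)} = - \frac{17}{3}$ ($b{\left(F \right)} = -6 + \frac{1}{3} \cdot 1 = -6 + \frac{1}{3} = - \frac{17}{3}$)
$T = -82$ ($T = -42 - 40 = -82$)
$7 \sqrt{\sqrt{b{\left(-4 \right)} + 18} + T} = 7 \sqrt{\sqrt{- \frac{17}{3} + 18} - 82} = 7 \sqrt{\sqrt{\frac{37}{3}} - 82} = 7 \sqrt{\frac{\sqrt{111}}{3} - 82} = 7 \sqrt{-82 + \frac{\sqrt{111}}{3}}$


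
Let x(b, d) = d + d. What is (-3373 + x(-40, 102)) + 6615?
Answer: 3446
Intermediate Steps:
x(b, d) = 2*d
(-3373 + x(-40, 102)) + 6615 = (-3373 + 2*102) + 6615 = (-3373 + 204) + 6615 = -3169 + 6615 = 3446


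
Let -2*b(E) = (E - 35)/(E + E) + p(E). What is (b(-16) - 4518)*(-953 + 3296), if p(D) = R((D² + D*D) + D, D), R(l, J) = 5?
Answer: -677977509/64 ≈ -1.0593e+7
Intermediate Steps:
p(D) = 5
b(E) = -5/2 - (-35 + E)/(4*E) (b(E) = -((E - 35)/(E + E) + 5)/2 = -((-35 + E)/((2*E)) + 5)/2 = -((-35 + E)*(1/(2*E)) + 5)/2 = -((-35 + E)/(2*E) + 5)/2 = -(5 + (-35 + E)/(2*E))/2 = -5/2 - (-35 + E)/(4*E))
(b(-16) - 4518)*(-953 + 3296) = ((¼)*(35 - 11*(-16))/(-16) - 4518)*(-953 + 3296) = ((¼)*(-1/16)*(35 + 176) - 4518)*2343 = ((¼)*(-1/16)*211 - 4518)*2343 = (-211/64 - 4518)*2343 = -289363/64*2343 = -677977509/64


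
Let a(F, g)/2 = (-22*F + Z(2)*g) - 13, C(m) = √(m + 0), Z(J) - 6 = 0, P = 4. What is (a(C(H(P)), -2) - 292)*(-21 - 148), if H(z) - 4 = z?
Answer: 57798 + 14872*√2 ≈ 78830.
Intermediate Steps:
H(z) = 4 + z
Z(J) = 6 (Z(J) = 6 + 0 = 6)
C(m) = √m
a(F, g) = -26 - 44*F + 12*g (a(F, g) = 2*((-22*F + 6*g) - 13) = 2*(-13 - 22*F + 6*g) = -26 - 44*F + 12*g)
(a(C(H(P)), -2) - 292)*(-21 - 148) = ((-26 - 44*√(4 + 4) + 12*(-2)) - 292)*(-21 - 148) = ((-26 - 88*√2 - 24) - 292)*(-169) = ((-50 - 88*√2) - 292)*(-169) = (-342 - 88*√2)*(-169) = 57798 + 14872*√2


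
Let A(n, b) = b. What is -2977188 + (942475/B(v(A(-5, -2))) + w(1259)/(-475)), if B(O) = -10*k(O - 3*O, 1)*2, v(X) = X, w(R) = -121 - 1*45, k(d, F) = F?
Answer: -5746191661/1900 ≈ -3.0243e+6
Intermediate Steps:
w(R) = -166 (w(R) = -121 - 45 = -166)
B(O) = -20 (B(O) = -10*1*2 = -10*2 = -20)
-2977188 + (942475/B(v(A(-5, -2))) + w(1259)/(-475)) = -2977188 + (942475/(-20) - 166/(-475)) = -2977188 + (942475*(-1/20) - 166*(-1/475)) = -2977188 + (-188495/4 + 166/475) = -2977188 - 89534461/1900 = -5746191661/1900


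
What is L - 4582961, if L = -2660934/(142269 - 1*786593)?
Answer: -1476454551215/322162 ≈ -4.5830e+6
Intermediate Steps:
L = 1330467/322162 (L = -2660934/(142269 - 786593) = -2660934/(-644324) = -2660934*(-1/644324) = 1330467/322162 ≈ 4.1298)
L - 4582961 = 1330467/322162 - 4582961 = -1476454551215/322162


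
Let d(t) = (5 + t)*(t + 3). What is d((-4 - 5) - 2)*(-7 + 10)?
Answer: 144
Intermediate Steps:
d(t) = (3 + t)*(5 + t) (d(t) = (5 + t)*(3 + t) = (3 + t)*(5 + t))
d((-4 - 5) - 2)*(-7 + 10) = (15 + ((-4 - 5) - 2)**2 + 8*((-4 - 5) - 2))*(-7 + 10) = (15 + (-9 - 2)**2 + 8*(-9 - 2))*3 = (15 + (-11)**2 + 8*(-11))*3 = (15 + 121 - 88)*3 = 48*3 = 144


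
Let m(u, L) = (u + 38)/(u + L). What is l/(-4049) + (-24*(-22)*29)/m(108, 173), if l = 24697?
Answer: 8708956583/295577 ≈ 29464.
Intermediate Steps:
m(u, L) = (38 + u)/(L + u)
l/(-4049) + (-24*(-22)*29)/m(108, 173) = 24697/(-4049) + (-24*(-22)*29)/(((38 + 108)/(173 + 108))) = 24697*(-1/4049) + (528*29)/((146/281)) = -24697/4049 + 15312/(((1/281)*146)) = -24697/4049 + 15312/(146/281) = -24697/4049 + 15312*(281/146) = -24697/4049 + 2151336/73 = 8708956583/295577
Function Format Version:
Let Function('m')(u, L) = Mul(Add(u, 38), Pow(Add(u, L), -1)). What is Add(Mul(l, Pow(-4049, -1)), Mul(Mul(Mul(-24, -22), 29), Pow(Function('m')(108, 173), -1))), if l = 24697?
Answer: Rational(8708956583, 295577) ≈ 29464.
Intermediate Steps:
Function('m')(u, L) = Mul(Pow(Add(L, u), -1), Add(38, u)) (Function('m')(u, L) = Mul(Add(38, u), Pow(Add(L, u), -1)) = Mul(Pow(Add(L, u), -1), Add(38, u)))
Add(Mul(l, Pow(-4049, -1)), Mul(Mul(Mul(-24, -22), 29), Pow(Function('m')(108, 173), -1))) = Add(Mul(24697, Pow(-4049, -1)), Mul(Mul(Mul(-24, -22), 29), Pow(Mul(Pow(Add(173, 108), -1), Add(38, 108)), -1))) = Add(Mul(24697, Rational(-1, 4049)), Mul(Mul(528, 29), Pow(Mul(Pow(281, -1), 146), -1))) = Add(Rational(-24697, 4049), Mul(15312, Pow(Mul(Rational(1, 281), 146), -1))) = Add(Rational(-24697, 4049), Mul(15312, Pow(Rational(146, 281), -1))) = Add(Rational(-24697, 4049), Mul(15312, Rational(281, 146))) = Add(Rational(-24697, 4049), Rational(2151336, 73)) = Rational(8708956583, 295577)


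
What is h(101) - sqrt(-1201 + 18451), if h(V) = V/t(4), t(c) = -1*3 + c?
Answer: 101 - 5*sqrt(690) ≈ -30.339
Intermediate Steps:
t(c) = -3 + c
h(V) = V (h(V) = V/(-3 + 4) = V/1 = V*1 = V)
h(101) - sqrt(-1201 + 18451) = 101 - sqrt(-1201 + 18451) = 101 - sqrt(17250) = 101 - 5*sqrt(690)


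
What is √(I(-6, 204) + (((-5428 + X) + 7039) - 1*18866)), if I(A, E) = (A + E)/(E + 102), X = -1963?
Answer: I*√5553815/17 ≈ 138.63*I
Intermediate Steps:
I(A, E) = (A + E)/(102 + E)
√(I(-6, 204) + (((-5428 + X) + 7039) - 1*18866)) = √((-6 + 204)/(102 + 204) + (((-5428 - 1963) + 7039) - 1*18866)) = √(198/306 + ((-7391 + 7039) - 18866)) = √((1/306)*198 + (-352 - 18866)) = √(11/17 - 19218) = √(-326695/17) = I*√5553815/17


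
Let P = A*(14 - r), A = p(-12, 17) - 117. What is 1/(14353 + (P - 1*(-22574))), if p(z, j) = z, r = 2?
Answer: 1/35379 ≈ 2.8265e-5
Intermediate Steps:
A = -129 (A = -12 - 117 = -129)
P = -1548 (P = -129*(14 - 1*2) = -129*(14 - 2) = -129*12 = -1548)
1/(14353 + (P - 1*(-22574))) = 1/(14353 + (-1548 - 1*(-22574))) = 1/(14353 + (-1548 + 22574)) = 1/(14353 + 21026) = 1/35379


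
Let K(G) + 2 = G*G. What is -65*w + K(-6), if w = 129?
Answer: -8351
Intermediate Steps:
K(G) = -2 + G² (K(G) = -2 + G*G = -2 + G²)
-65*w + K(-6) = -65*129 + (-2 + (-6)²) = -8385 + (-2 + 36) = -8385 + 34 = -8351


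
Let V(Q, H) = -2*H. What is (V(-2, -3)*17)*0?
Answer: 0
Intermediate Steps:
(V(-2, -3)*17)*0 = (-2*(-3)*17)*0 = (6*17)*0 = 102*0 = 0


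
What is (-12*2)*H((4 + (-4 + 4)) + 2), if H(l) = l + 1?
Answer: -168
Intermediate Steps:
H(l) = 1 + l
(-12*2)*H((4 + (-4 + 4)) + 2) = (-12*2)*(1 + ((4 + (-4 + 4)) + 2)) = -24*(1 + ((4 + 0) + 2)) = -24*(1 + (4 + 2)) = -24*(1 + 6) = -24*7 = -168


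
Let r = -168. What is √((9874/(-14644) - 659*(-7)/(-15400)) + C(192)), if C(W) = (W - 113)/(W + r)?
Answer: √845771461458/604065 ≈ 1.5224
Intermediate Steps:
C(W) = (-113 + W)/(-168 + W) (C(W) = (W - 113)/(W - 168) = (-113 + W)/(-168 + W))
√((9874/(-14644) - 659*(-7)/(-15400)) + C(192)) = √((9874/(-14644) - 659*(-7)/(-15400)) + (-113 + 192)/(-168 + 192)) = √((9874*(-1/14644) + 4613*(-1/15400)) + 79/24) = √((-4937/7322 - 659/2200) + (1/24)*79) = √(-7843299/8054200 + 79/24) = √(7000666/3020325) = √845771461458/604065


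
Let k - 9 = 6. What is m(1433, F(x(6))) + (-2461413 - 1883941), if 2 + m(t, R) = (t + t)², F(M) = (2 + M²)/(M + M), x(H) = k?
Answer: 3868600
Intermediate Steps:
k = 15 (k = 9 + 6 = 15)
x(H) = 15
F(M) = (2 + M²)/(2*M) (F(M) = (2 + M²)/((2*M)) = (2 + M²)*(1/(2*M)) = (2 + M²)/(2*M))
m(t, R) = -2 + 4*t² (m(t, R) = -2 + (t + t)² = -2 + (2*t)² = -2 + 4*t²)
m(1433, F(x(6))) + (-2461413 - 1883941) = (-2 + 4*1433²) + (-2461413 - 1883941) = (-2 + 4*2053489) - 4345354 = (-2 + 8213956) - 4345354 = 8213954 - 4345354 = 3868600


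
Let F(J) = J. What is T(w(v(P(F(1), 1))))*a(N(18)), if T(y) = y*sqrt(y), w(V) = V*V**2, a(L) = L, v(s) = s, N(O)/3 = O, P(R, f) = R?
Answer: 54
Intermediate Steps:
N(O) = 3*O
w(V) = V**3
T(y) = y**(3/2)
T(w(v(P(F(1), 1))))*a(N(18)) = (1**3)**(3/2)*(3*18) = 1**(3/2)*54 = 1*54 = 54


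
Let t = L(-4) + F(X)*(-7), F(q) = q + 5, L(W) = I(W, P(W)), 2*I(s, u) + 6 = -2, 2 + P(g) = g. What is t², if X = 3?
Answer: 3600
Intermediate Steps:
P(g) = -2 + g
I(s, u) = -4 (I(s, u) = -3 + (½)*(-2) = -3 - 1 = -4)
L(W) = -4
F(q) = 5 + q
t = -60 (t = -4 + (5 + 3)*(-7) = -4 + 8*(-7) = -4 - 56 = -60)
t² = (-60)² = 3600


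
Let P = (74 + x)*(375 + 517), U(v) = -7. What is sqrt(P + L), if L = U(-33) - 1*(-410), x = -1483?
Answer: 5*I*sqrt(50257) ≈ 1120.9*I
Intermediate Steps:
P = -1256828 (P = (74 - 1483)*(375 + 517) = -1409*892 = -1256828)
L = 403 (L = -7 - 1*(-410) = -7 + 410 = 403)
sqrt(P + L) = sqrt(-1256828 + 403) = sqrt(-1256425) = 5*I*sqrt(50257)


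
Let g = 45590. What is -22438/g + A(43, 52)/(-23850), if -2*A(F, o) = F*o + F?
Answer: -1823383/4103100 ≈ -0.44439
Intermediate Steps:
A(F, o) = -F/2 - F*o/2 (A(F, o) = -(F*o + F)/2 = -(F + F*o)/2 = -F/2 - F*o/2)
-22438/g + A(43, 52)/(-23850) = -22438/45590 - ½*43*(1 + 52)/(-23850) = -22438*1/45590 - ½*43*53*(-1/23850) = -11219/22795 - 2279/2*(-1/23850) = -11219/22795 + 43/900 = -1823383/4103100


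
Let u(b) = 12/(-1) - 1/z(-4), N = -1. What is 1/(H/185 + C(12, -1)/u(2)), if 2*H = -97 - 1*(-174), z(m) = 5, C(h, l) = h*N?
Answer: 22570/26897 ≈ 0.83913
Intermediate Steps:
C(h, l) = -h (C(h, l) = h*(-1) = -h)
u(b) = -61/5 (u(b) = 12/(-1) - 1/5 = 12*(-1) - 1*1/5 = -12 - 1/5 = -61/5)
H = 77/2 (H = (-97 - 1*(-174))/2 = (-97 + 174)/2 = (1/2)*77 = 77/2 ≈ 38.500)
1/(H/185 + C(12, -1)/u(2)) = 1/((77/2)/185 + (-1*12)/(-61/5)) = 1/((77/2)*(1/185) - 12*(-5/61)) = 1/(77/370 + 60/61) = 1/(26897/22570) = 22570/26897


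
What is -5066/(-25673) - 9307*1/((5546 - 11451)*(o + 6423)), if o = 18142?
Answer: 735094281061/3724031031725 ≈ 0.19739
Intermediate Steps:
-5066/(-25673) - 9307*1/((5546 - 11451)*(o + 6423)) = -5066/(-25673) - 9307*1/((5546 - 11451)*(18142 + 6423)) = -5066*(-1/25673) - 9307/(24565*(-5905)) = 5066/25673 - 9307/(-145056325) = 5066/25673 - 9307*(-1/145056325) = 5066/25673 + 9307/145056325 = 735094281061/3724031031725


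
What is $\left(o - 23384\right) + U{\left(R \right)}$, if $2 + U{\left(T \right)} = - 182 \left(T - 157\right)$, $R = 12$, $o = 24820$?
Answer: $27824$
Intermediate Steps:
$U{\left(T \right)} = 28572 - 182 T$ ($U{\left(T \right)} = -2 - 182 \left(T - 157\right) = -2 - 182 \left(-157 + T\right) = -2 - \left(-28574 + 182 T\right) = 28572 - 182 T$)
$\left(o - 23384\right) + U{\left(R \right)} = \left(24820 - 23384\right) + \left(28572 - 2184\right) = 1436 + \left(28572 - 2184\right) = 1436 + 26388 = 27824$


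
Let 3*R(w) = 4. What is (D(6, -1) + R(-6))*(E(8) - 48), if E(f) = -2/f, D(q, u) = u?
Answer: -193/12 ≈ -16.083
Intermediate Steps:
R(w) = 4/3 (R(w) = (1/3)*4 = 4/3)
(D(6, -1) + R(-6))*(E(8) - 48) = (-1 + 4/3)*(-2/8 - 48) = (-2*1/8 - 48)/3 = (-1/4 - 48)/3 = (1/3)*(-193/4) = -193/12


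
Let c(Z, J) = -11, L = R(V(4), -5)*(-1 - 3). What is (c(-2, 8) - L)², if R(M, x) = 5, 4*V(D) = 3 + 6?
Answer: 81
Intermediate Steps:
V(D) = 9/4 (V(D) = (3 + 6)/4 = (¼)*9 = 9/4)
L = -20 (L = 5*(-1 - 3) = 5*(-4) = -20)
(c(-2, 8) - L)² = (-11 - 1*(-20))² = (-11 + 20)² = 9² = 81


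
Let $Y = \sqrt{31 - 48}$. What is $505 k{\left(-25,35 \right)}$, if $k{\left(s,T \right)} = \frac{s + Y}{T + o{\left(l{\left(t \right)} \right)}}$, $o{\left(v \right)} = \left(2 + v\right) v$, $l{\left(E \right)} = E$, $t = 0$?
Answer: $- \frac{2525}{7} + \frac{101 i \sqrt{17}}{7} \approx -360.71 + 59.491 i$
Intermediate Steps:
$Y = i \sqrt{17}$ ($Y = \sqrt{-17} = i \sqrt{17} \approx 4.1231 i$)
$o{\left(v \right)} = v \left(2 + v\right)$
$k{\left(s,T \right)} = \frac{s + i \sqrt{17}}{T}$ ($k{\left(s,T \right)} = \frac{s + i \sqrt{17}}{T + 0 \left(2 + 0\right)} = \frac{s + i \sqrt{17}}{T + 0 \cdot 2} = \frac{s + i \sqrt{17}}{T + 0} = \frac{s + i \sqrt{17}}{T}$)
$505 k{\left(-25,35 \right)} = 505 \frac{-25 + i \sqrt{17}}{35} = 505 \left(- \frac{5}{7} + \frac{i \sqrt{17}}{35}\right) = - \frac{2525}{7} + \frac{101 i \sqrt{17}}{7}$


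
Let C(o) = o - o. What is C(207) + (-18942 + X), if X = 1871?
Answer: -17071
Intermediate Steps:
C(o) = 0
C(207) + (-18942 + X) = 0 + (-18942 + 1871) = 0 - 17071 = -17071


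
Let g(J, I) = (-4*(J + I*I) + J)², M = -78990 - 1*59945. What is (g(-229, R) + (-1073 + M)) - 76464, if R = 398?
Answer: 400598902569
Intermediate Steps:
M = -138935 (M = -78990 - 59945 = -138935)
g(J, I) = (-4*I² - 3*J)² (g(J, I) = (-4*(J + I²) + J)² = ((-4*J - 4*I²) + J)² = (-4*I² - 3*J)²)
(g(-229, R) + (-1073 + M)) - 76464 = ((3*(-229) + 4*398²)² + (-1073 - 138935)) - 76464 = ((-687 + 4*158404)² - 140008) - 76464 = ((-687 + 633616)² - 140008) - 76464 = (632929² - 140008) - 76464 = (400599119041 - 140008) - 76464 = 400598979033 - 76464 = 400598902569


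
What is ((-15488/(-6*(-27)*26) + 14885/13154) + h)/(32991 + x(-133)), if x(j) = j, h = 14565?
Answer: 201706916147/455121480996 ≈ 0.44319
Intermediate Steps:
((-15488/(-6*(-27)*26) + 14885/13154) + h)/(32991 + x(-133)) = ((-15488/(-6*(-27)*26) + 14885/13154) + 14565)/(32991 - 133) = ((-15488/(162*26) + 14885*(1/13154)) + 14565)/32858 = ((-15488/4212 + 14885/13154) + 14565)*(1/32858) = ((-15488*1/4212 + 14885/13154) + 14565)*(1/32858) = ((-3872/1053 + 14885/13154) + 14565)*(1/32858) = (-35258383/13851162 + 14565)*(1/32858) = (201706916147/13851162)*(1/32858) = 201706916147/455121480996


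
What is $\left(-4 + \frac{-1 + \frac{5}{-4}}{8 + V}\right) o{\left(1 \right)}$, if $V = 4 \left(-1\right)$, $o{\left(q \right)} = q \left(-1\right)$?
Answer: $\frac{73}{16} \approx 4.5625$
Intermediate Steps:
$o{\left(q \right)} = - q$
$V = -4$
$\left(-4 + \frac{-1 + \frac{5}{-4}}{8 + V}\right) o{\left(1 \right)} = \left(-4 + \frac{-1 + \frac{5}{-4}}{8 - 4}\right) \left(\left(-1\right) 1\right) = \left(-4 + \frac{-1 + 5 \left(- \frac{1}{4}\right)}{4}\right) \left(-1\right) = \left(-4 + \left(-1 - \frac{5}{4}\right) \frac{1}{4}\right) \left(-1\right) = \left(-4 - \frac{9}{16}\right) \left(-1\right) = \left(- \frac{73}{16}\right) \left(-1\right) = \frac{73}{16}$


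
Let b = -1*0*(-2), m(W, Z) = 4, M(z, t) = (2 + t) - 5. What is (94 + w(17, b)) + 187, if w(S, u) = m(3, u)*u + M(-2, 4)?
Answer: 282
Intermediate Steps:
M(z, t) = -3 + t
b = 0 (b = 0*(-2) = 0)
w(S, u) = 1 + 4*u (w(S, u) = 4*u + (-3 + 4) = 4*u + 1 = 1 + 4*u)
(94 + w(17, b)) + 187 = (94 + (1 + 4*0)) + 187 = (94 + (1 + 0)) + 187 = (94 + 1) + 187 = 95 + 187 = 282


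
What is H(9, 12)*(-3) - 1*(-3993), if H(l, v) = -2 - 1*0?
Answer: 3999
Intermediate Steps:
H(l, v) = -2 (H(l, v) = -2 + 0 = -2)
H(9, 12)*(-3) - 1*(-3993) = -2*(-3) - 1*(-3993) = 6 + 3993 = 3999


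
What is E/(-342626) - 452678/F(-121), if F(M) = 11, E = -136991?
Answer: -155097745527/3768886 ≈ -41152.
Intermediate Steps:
E/(-342626) - 452678/F(-121) = -136991/(-342626) - 452678/11 = -136991*(-1/342626) - 452678*1/11 = 136991/342626 - 452678/11 = -155097745527/3768886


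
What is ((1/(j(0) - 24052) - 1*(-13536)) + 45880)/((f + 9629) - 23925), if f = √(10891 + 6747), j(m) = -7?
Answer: -10217991253364/2458324296351 - 1429489543*√17638/4916648592702 ≈ -4.1951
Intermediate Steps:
f = √17638 ≈ 132.81
((1/(j(0) - 24052) - 1*(-13536)) + 45880)/((f + 9629) - 23925) = ((1/(-7 - 24052) - 1*(-13536)) + 45880)/((√17638 + 9629) - 23925) = ((1/(-24059) + 13536) + 45880)/((9629 + √17638) - 23925) = ((-1/24059 + 13536) + 45880)/(-14296 + √17638) = (325662623/24059 + 45880)/(-14296 + √17638) = 1429489543/(24059*(-14296 + √17638))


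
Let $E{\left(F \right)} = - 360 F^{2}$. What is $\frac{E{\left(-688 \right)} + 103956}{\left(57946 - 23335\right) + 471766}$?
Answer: $- \frac{170299884}{506377} \approx -336.31$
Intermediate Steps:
$\frac{E{\left(-688 \right)} + 103956}{\left(57946 - 23335\right) + 471766} = \frac{- 360 \left(-688\right)^{2} + 103956}{\left(57946 - 23335\right) + 471766} = \frac{\left(-360\right) 473344 + 103956}{\left(57946 - 23335\right) + 471766} = \frac{-170403840 + 103956}{34611 + 471766} = - \frac{170299884}{506377}$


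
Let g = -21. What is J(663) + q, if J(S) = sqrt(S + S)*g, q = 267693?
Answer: 267693 - 21*sqrt(1326) ≈ 2.6693e+5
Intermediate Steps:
J(S) = -21*sqrt(2)*sqrt(S) (J(S) = sqrt(S + S)*(-21) = sqrt(2*S)*(-21) = (sqrt(2)*sqrt(S))*(-21) = -21*sqrt(2)*sqrt(S))
J(663) + q = -21*sqrt(2)*sqrt(663) + 267693 = -21*sqrt(1326) + 267693 = 267693 - 21*sqrt(1326)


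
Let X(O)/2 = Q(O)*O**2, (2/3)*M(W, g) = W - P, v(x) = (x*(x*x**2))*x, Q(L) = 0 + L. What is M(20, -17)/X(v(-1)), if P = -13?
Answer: -99/4 ≈ -24.750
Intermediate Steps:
Q(L) = L
v(x) = x**5 (v(x) = (x*x**3)*x = x**4*x = x**5)
M(W, g) = 39/2 + 3*W/2 (M(W, g) = 3*(W - 1*(-13))/2 = 3*(W + 13)/2 = 3*(13 + W)/2 = 39/2 + 3*W/2)
X(O) = 2*O**3 (X(O) = 2*(O*O**2) = 2*O**3)
M(20, -17)/X(v(-1)) = (39/2 + (3/2)*20)/((2*((-1)**5)**3)) = (39/2 + 30)/((2*(-1)**3)) = 99/(2*((2*(-1)))) = (99/2)/(-2) = (99/2)*(-1/2) = -99/4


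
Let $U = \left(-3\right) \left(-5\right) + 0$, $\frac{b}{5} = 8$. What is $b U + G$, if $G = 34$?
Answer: $634$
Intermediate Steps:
$b = 40$ ($b = 5 \cdot 8 = 40$)
$U = 15$ ($U = 15 + 0 = 15$)
$b U + G = 40 \cdot 15 + 34 = 600 + 34 = 634$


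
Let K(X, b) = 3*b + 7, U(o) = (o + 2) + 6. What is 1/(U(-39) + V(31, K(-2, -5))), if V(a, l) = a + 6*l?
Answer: -1/48 ≈ -0.020833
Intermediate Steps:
U(o) = 8 + o (U(o) = (2 + o) + 6 = 8 + o)
K(X, b) = 7 + 3*b
1/(U(-39) + V(31, K(-2, -5))) = 1/((8 - 39) + (31 + 6*(7 + 3*(-5)))) = 1/(-31 + (31 + 6*(7 - 15))) = 1/(-31 + (31 + 6*(-8))) = 1/(-31 + (31 - 48)) = 1/(-31 - 17) = 1/(-48) = -1/48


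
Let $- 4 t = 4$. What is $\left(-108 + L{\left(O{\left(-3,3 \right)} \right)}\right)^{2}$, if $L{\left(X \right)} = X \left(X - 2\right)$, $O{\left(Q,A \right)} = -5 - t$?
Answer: $7056$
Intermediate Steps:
$t = -1$ ($t = \left(- \frac{1}{4}\right) 4 = -1$)
$O{\left(Q,A \right)} = -4$ ($O{\left(Q,A \right)} = -5 - -1 = -5 + 1 = -4$)
$L{\left(X \right)} = X \left(-2 + X\right)$
$\left(-108 + L{\left(O{\left(-3,3 \right)} \right)}\right)^{2} = \left(-108 - 4 \left(-2 - 4\right)\right)^{2} = \left(-108 - -24\right)^{2} = \left(-108 + 24\right)^{2} = \left(-84\right)^{2} = 7056$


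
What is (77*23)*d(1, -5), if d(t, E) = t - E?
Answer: 10626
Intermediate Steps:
(77*23)*d(1, -5) = (77*23)*(1 - 1*(-5)) = 1771*(1 + 5) = 1771*6 = 10626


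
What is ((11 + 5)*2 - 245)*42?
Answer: -8946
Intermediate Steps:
((11 + 5)*2 - 245)*42 = (16*2 - 245)*42 = (32 - 245)*42 = -213*42 = -8946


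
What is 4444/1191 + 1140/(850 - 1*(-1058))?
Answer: 273247/63123 ≈ 4.3288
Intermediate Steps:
4444/1191 + 1140/(850 - 1*(-1058)) = 4444*(1/1191) + 1140/(850 + 1058) = 4444/1191 + 1140/1908 = 4444/1191 + 1140*(1/1908) = 4444/1191 + 95/159 = 273247/63123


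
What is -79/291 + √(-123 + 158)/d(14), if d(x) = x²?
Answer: -79/291 + √35/196 ≈ -0.24129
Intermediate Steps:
-79/291 + √(-123 + 158)/d(14) = -79/291 + √(-123 + 158)/(14²) = -79*1/291 + √35/196 = -79/291 + √35*(1/196) = -79/291 + √35/196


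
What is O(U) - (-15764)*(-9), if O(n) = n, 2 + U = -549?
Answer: -142427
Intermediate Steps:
U = -551 (U = -2 - 549 = -551)
O(U) - (-15764)*(-9) = -551 - (-15764)*(-9) = -551 - 1*141876 = -551 - 141876 = -142427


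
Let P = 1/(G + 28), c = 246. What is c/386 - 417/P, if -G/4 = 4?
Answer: -965649/193 ≈ -5003.4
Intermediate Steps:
G = -16 (G = -4*4 = -16)
P = 1/12 (P = 1/(-16 + 28) = 1/12 ≈ 0.083333)
c/386 - 417/P = 246/386 - 417/1/12 = 246*(1/386) - 417*12 = 123/193 - 5004 = -965649/193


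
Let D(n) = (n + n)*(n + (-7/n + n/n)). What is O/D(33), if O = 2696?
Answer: 1348/1115 ≈ 1.2090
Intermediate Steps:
D(n) = 2*n*(1 + n - 7/n) (D(n) = (2*n)*(n + (-7/n + 1)) = (2*n)*(n + (1 - 7/n)) = (2*n)*(1 + n - 7/n) = 2*n*(1 + n - 7/n))
O/D(33) = 2696/(-14 + 2*33 + 2*33**2) = 2696/(-14 + 66 + 2*1089) = 2696/(-14 + 66 + 2178) = 2696/2230 = 2696*(1/2230) = 1348/1115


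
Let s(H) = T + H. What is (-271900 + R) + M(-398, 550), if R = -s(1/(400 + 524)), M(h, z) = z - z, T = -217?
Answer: -251035093/924 ≈ -2.7168e+5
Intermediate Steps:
s(H) = -217 + H
M(h, z) = 0
R = 200507/924 (R = -(-217 + 1/(400 + 524)) = -(-217 + 1/924) = -1*(-200507/924) = 200507/924 ≈ 217.00)
(-271900 + R) + M(-398, 550) = (-271900 + 200507/924) + 0 = -251035093/924 + 0 = -251035093/924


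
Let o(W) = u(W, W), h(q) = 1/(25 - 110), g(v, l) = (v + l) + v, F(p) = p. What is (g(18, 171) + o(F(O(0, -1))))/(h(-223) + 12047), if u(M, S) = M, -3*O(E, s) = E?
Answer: 17595/1023994 ≈ 0.017183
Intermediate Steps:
O(E, s) = -E/3
g(v, l) = l + 2*v (g(v, l) = (l + v) + v = l + 2*v)
h(q) = -1/85 (h(q) = 1/(-85) = -1/85)
o(W) = W
(g(18, 171) + o(F(O(0, -1))))/(h(-223) + 12047) = ((171 + 2*18) - 1/3*0)/(-1/85 + 12047) = ((171 + 36) + 0)/(1023994/85) = (207 + 0)*(85/1023994) = 207*(85/1023994) = 17595/1023994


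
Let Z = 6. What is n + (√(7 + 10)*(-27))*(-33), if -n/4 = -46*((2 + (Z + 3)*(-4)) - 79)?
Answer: -20792 + 891*√17 ≈ -17118.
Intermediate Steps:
n = -20792 (n = -(-184)*((2 + (6 + 3)*(-4)) - 79) = -(-184)*((2 + 9*(-4)) - 79) = -(-184)*((2 - 36) - 79) = -(-184)*(-34 - 79) = -(-184)*(-113) = -4*5198 = -20792)
n + (√(7 + 10)*(-27))*(-33) = -20792 + (√(7 + 10)*(-27))*(-33) = -20792 + (√17*(-27))*(-33) = -20792 - 27*√17*(-33) = -20792 + 891*√17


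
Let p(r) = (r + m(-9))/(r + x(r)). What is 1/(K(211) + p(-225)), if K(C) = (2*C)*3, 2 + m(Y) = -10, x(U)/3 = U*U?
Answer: 50550/63996221 ≈ 0.00078989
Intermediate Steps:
x(U) = 3*U² (x(U) = 3*(U*U) = 3*U²)
m(Y) = -12 (m(Y) = -2 - 10 = -12)
K(C) = 6*C
p(r) = (-12 + r)/(r + 3*r²) (p(r) = (r - 12)/(r + 3*r²) = (-12 + r)/(r + 3*r²))
1/(K(211) + p(-225)) = 1/(6*211 + (-12 - 225)/((-225)*(1 + 3*(-225)))) = 1/(1266 - 1/225*(-237)/(1 - 675)) = 1/(1266 - 1/225*(-237)/(-674)) = 1/(1266 - 1/225*(-1/674)*(-237)) = 1/(1266 - 79/50550) = 1/(63996221/50550) = 50550/63996221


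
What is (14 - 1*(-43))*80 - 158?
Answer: 4402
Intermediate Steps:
(14 - 1*(-43))*80 - 158 = (14 + 43)*80 - 158 = 57*80 - 158 = 4560 - 158 = 4402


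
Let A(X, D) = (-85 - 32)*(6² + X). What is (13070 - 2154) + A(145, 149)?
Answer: -10261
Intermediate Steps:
A(X, D) = -4212 - 117*X (A(X, D) = -117*(36 + X) = -4212 - 117*X)
(13070 - 2154) + A(145, 149) = (13070 - 2154) + (-4212 - 117*145) = 10916 + (-4212 - 16965) = 10916 - 21177 = -10261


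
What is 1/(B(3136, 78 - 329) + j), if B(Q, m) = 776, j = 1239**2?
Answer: 1/1535897 ≈ 6.5109e-7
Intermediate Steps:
j = 1535121
1/(B(3136, 78 - 329) + j) = 1/(776 + 1535121) = 1/1535897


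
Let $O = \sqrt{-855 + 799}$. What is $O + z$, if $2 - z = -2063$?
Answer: $2065 + 2 i \sqrt{14} \approx 2065.0 + 7.4833 i$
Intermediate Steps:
$z = 2065$ ($z = 2 - -2063 = 2 + 2063 = 2065$)
$O = 2 i \sqrt{14}$ ($O = \sqrt{-56} = 2 i \sqrt{14} \approx 7.4833 i$)
$O + z = 2 i \sqrt{14} + 2065 = 2065 + 2 i \sqrt{14}$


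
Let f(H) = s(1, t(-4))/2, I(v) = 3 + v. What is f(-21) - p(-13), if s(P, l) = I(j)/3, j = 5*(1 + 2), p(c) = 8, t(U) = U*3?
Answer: -5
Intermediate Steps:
t(U) = 3*U
j = 15 (j = 5*3 = 15)
s(P, l) = 6 (s(P, l) = (3 + 15)/3 = 18*(1/3) = 6)
f(H) = 3 (f(H) = 6/2 = 6*(1/2) = 3)
f(-21) - p(-13) = 3 - 1*8 = 3 - 8 = -5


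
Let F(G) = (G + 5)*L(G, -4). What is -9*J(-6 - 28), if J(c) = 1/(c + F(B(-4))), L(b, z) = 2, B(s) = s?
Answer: 9/32 ≈ 0.28125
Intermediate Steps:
F(G) = 10 + 2*G (F(G) = (G + 5)*2 = (5 + G)*2 = 10 + 2*G)
J(c) = 1/(2 + c) (J(c) = 1/(c + (10 + 2*(-4))) = 1/(c + (10 - 8)) = 1/(c + 2) = 1/(2 + c))
-9*J(-6 - 28) = -9/(2 + (-6 - 28)) = -9/(2 - 34) = -9/(-32) = -9*(-1/32) = 9/32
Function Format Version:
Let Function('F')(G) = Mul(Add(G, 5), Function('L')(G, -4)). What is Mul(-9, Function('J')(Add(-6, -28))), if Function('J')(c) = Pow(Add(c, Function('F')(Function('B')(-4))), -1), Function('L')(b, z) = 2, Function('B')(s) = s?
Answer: Rational(9, 32) ≈ 0.28125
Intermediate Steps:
Function('F')(G) = Add(10, Mul(2, G)) (Function('F')(G) = Mul(Add(G, 5), 2) = Mul(Add(5, G), 2) = Add(10, Mul(2, G)))
Function('J')(c) = Pow(Add(2, c), -1) (Function('J')(c) = Pow(Add(c, Add(10, Mul(2, -4))), -1) = Pow(Add(c, Add(10, -8)), -1) = Pow(Add(c, 2), -1) = Pow(Add(2, c), -1))
Mul(-9, Function('J')(Add(-6, -28))) = Mul(-9, Pow(Add(2, Add(-6, -28)), -1)) = Mul(-9, Pow(Add(2, -34), -1)) = Mul(-9, Pow(-32, -1)) = Mul(-9, Rational(-1, 32)) = Rational(9, 32)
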